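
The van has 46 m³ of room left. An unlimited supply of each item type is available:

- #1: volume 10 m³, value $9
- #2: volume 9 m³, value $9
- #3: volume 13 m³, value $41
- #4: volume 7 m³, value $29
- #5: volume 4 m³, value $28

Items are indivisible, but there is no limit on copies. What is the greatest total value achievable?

$308

Best value-per-unit is #5 at 28/4, and filling with it alone uses volume 11×4=44. No mix of the others beats 11×28 = 308.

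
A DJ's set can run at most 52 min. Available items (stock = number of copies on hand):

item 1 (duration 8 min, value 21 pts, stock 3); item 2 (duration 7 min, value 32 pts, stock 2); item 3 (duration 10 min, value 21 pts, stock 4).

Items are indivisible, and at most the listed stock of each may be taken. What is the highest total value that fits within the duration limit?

148 pts

Top feasible selections:
- 3×item 1 + 2×item 2 + 1×item 3: duration 48, value 148
- 2×item 1 + 2×item 2 + 2×item 3: duration 50, value 148
- 1×item 1 + 2×item 2 + 3×item 3: duration 52, value 148
Best: 148 pts.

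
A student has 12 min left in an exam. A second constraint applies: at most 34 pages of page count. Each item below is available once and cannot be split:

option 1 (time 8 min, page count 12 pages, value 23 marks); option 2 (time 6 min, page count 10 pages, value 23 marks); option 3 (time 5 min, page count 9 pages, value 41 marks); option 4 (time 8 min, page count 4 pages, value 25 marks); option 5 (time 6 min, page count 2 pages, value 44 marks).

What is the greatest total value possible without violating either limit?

Feasible sets respecting both limits:
- option 3+option 5: time 11, page count 11, value 85
- option 2+option 5: time 12, page count 12, value 67
- option 2+option 3: time 11, page count 19, value 64
Best: 85 marks.

85 marks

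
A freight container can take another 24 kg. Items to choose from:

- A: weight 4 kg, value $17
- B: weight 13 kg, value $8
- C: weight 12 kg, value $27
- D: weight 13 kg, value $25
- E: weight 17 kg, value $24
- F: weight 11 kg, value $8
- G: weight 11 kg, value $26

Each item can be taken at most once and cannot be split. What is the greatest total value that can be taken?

$53

This is a 0/1 knapsack; check combinations near the capacity.
- C+G: weight 12+11=23, value 27+26=53
- D+G: weight 13+11=24, value 25+26=51
- A+C: weight 4+12=16, value 17+27=44
- A+G: weight 4+11=15, value 17+26=43
Best: $53.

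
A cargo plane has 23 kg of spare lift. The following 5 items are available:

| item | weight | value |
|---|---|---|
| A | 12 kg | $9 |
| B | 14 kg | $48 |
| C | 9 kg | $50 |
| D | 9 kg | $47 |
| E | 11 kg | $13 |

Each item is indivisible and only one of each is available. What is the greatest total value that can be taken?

Check high-value combinations within 23 kg:
- B+C: weight 14+9=23, value 48+50=98
- C+D: weight 9+9=18, value 50+47=97
- B+D: weight 14+9=23, value 48+47=95
Best: $98.

$98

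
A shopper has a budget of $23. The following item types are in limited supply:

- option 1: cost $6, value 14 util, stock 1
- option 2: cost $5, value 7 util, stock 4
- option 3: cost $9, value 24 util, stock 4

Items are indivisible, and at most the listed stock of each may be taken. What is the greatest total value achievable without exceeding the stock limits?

Best selections within cost 23 and stock limits:
- 1×option 2 + 2×option 3: cost 23, value 55
- 2×option 3: cost 18, value 48
Best: 55 util.

55 util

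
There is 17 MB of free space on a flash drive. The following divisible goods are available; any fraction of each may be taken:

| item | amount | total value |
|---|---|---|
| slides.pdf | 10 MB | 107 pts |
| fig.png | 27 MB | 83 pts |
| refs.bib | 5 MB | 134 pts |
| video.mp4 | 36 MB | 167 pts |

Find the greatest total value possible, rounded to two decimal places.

Take in order of value per unit:
- refs.bib (134/5 per unit): all 5 → value 134, running total 134.00
- slides.pdf (107/10 per unit): all 10 → value 107, running total 241.00
- video.mp4 (167/36 per unit): 2 of 36 → value 2×167/36 = 9.2778, running total 250.28
Total 250.28.

250.28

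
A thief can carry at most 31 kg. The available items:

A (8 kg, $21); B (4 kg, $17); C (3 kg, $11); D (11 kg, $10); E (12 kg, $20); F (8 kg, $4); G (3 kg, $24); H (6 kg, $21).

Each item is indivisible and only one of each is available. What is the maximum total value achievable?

$94

Check high-value combinations within 31 kg:
- A+B+C+G+H: weight 8+4+3+3+6=24, value 21+17+11+24+21=94
- B+C+E+G+H: weight 4+3+12+3+6=28, value 17+11+20+24+21=93
- A+B+C+E+G: weight 8+4+3+12+3=30, value 21+17+11+20+24=93
- A+B+F+G+H: weight 8+4+8+3+6=29, value 21+17+4+24+21=87
- A+C+D+G+H: weight 8+3+11+3+6=31, value 21+11+10+24+21=87
Best: $94.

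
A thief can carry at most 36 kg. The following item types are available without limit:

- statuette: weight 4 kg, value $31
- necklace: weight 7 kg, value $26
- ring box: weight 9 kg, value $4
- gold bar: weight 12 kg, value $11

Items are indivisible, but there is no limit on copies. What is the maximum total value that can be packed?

Best value-per-unit is statuette at 31/4, and filling with it alone uses weight 9×4=36. No mix of the others beats 9×31 = 279.

$279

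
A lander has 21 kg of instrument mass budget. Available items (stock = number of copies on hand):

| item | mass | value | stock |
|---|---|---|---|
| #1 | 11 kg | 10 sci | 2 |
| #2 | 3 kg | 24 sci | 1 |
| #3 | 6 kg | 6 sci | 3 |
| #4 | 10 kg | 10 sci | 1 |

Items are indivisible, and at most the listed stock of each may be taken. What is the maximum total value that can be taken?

42 sci

Best selections within mass 21 and stock limits:
- 1×#2 + 3×#3: mass 21, value 42
- 1×#2 + 1×#3 + 1×#4: mass 19, value 40
- 1×#1 + 1×#2 + 1×#3: mass 20, value 40
Best: 42 sci.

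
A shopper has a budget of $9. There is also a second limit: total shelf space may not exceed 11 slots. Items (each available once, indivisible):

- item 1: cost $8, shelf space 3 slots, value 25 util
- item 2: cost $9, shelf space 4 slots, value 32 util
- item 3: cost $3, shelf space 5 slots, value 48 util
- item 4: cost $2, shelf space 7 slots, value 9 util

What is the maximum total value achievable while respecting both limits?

48 util

Feasible sets respecting both limits:
- item 3: cost 3, shelf space 5, value 48
- item 2: cost 9, shelf space 4, value 32
- item 1: cost 8, shelf space 3, value 25
Best: 48 util.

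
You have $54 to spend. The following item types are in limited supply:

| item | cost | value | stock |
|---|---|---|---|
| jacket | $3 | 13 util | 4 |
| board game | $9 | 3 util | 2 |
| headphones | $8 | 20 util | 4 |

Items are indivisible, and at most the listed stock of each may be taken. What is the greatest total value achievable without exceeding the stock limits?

Best selections within cost 54 and stock limits:
- 4×jacket + 1×board game + 4×headphones: cost 53, value 135
- 4×jacket + 4×headphones: cost 44, value 132
Best: 135 util.

135 util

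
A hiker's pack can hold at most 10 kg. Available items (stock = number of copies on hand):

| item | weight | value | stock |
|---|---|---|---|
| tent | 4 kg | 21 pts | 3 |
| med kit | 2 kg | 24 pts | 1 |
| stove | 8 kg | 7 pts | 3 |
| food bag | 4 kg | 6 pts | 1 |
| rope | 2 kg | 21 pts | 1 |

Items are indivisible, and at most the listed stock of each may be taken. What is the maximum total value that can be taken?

66 pts

Top feasible selections:
- 1×tent + 1×med kit + 1×rope: weight 8, value 66
- 2×tent + 1×med kit: weight 10, value 66
Best: 66 pts.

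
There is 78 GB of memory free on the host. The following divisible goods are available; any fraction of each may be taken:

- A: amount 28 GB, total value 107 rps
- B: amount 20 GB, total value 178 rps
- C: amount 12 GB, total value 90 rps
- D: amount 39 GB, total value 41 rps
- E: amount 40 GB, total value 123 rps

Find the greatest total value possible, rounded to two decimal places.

430.35

Take in order of value per unit:
- B (178/20 per unit): all 20 → value 178, running total 178.00
- C (90/12 per unit): all 12 → value 90, running total 268.00
- A (107/28 per unit): all 28 → value 107, running total 375.00
- E (123/40 per unit): 18 of 40 → value 18×123/40 = 55.3500, running total 430.35
Total 430.35.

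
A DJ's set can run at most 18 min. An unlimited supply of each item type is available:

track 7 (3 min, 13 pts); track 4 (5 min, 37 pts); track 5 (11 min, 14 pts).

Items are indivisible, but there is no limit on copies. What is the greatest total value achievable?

Best value-per-unit is track 4 at 37/5; filling with it alone gives 3×37 = 111.
Optimal mix: 1×track 7 + 3×track 4 → duration 18, value 124.

124 pts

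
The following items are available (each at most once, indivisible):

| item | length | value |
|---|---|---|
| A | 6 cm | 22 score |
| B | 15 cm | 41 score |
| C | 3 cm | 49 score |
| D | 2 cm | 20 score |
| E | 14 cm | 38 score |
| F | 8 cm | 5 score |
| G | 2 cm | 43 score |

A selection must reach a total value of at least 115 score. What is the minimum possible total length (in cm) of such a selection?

13

Subsets with value ≥ 115, sorted by total length:
- A+C+D+G: length 13, value 134
- C+D+F+G: length 15, value 117
- C+E+G: length 19, value 130
- A+C+F+G: length 19, value 119
Minimum length: 13 cm.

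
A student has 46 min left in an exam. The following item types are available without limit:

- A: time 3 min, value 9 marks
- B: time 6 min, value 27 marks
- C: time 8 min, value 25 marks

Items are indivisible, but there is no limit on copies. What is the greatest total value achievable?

198 marks

Best value-per-unit is B at 27/6; filling with it alone gives 7×27 = 189.
Optimal mix: 1×A + 7×B → time 45, value 198.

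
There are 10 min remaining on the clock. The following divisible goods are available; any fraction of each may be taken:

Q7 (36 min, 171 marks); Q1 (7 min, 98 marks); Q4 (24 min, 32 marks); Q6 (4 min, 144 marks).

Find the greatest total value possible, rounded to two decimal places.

228.00

Take in order of value per unit:
- Q6 (144/4 per unit): all 4 → value 144, running total 144.00
- Q1 (98/7 per unit): 6 of 7 → value 6×98/7 = 84.0000, running total 228.00
Total 228.00.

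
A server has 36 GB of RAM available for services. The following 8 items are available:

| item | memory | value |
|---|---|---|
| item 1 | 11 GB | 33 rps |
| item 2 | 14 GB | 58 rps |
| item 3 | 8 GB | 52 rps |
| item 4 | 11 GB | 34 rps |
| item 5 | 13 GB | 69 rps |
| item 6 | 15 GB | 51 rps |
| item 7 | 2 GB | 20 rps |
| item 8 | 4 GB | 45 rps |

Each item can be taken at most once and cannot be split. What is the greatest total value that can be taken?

Check high-value combinations within 36 GB:
- item 3+item 4+item 5+item 8: memory 8+11+13+4=36, value 52+34+69+45=200
- item 1+item 3+item 5+item 8: memory 11+8+13+4=36, value 33+52+69+45=199
- item 2+item 5+item 7+item 8: memory 14+13+2+4=33, value 58+69+20+45=192
- item 3+item 5+item 7+item 8: memory 8+13+2+4=27, value 52+69+20+45=186
- item 5+item 6+item 7+item 8: memory 13+15+2+4=34, value 69+51+20+45=185
Best: 200 rps.

200 rps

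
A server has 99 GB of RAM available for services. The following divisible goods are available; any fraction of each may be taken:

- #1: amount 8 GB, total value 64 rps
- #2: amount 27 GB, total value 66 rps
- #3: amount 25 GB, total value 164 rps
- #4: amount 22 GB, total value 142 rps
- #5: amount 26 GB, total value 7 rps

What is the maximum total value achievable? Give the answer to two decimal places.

440.58

Take in order of value per unit:
- #1 (64/8 per unit): all 8 → value 64, running total 64.00
- #3 (164/25 per unit): all 25 → value 164, running total 228.00
- #4 (142/22 per unit): all 22 → value 142, running total 370.00
- #2 (66/27 per unit): all 27 → value 66, running total 436.00
- #5 (7/26 per unit): 17 of 26 → value 17×7/26 = 4.5769, running total 440.58
Total 440.58.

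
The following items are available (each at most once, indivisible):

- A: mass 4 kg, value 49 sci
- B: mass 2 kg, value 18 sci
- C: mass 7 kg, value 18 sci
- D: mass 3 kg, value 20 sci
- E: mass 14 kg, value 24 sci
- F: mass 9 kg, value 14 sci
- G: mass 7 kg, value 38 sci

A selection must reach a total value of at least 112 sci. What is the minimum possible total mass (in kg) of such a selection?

Subsets with value ≥ 112, sorted by total mass:
- A+B+D+G: mass 16, value 125
- A+B+C+G: mass 20, value 123
Minimum mass: 16 kg.

16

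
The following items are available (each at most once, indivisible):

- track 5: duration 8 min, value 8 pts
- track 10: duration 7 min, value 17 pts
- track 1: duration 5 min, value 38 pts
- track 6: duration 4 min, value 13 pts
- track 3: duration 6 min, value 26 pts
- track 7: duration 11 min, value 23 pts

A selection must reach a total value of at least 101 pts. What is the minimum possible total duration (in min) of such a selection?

29

Subsets with value ≥ 101, sorted by total duration:
- track 10+track 1+track 3+track 7: duration 29, value 104
- track 5+track 10+track 1+track 6+track 3: duration 30, value 102
- track 10+track 1+track 6+track 3+track 7: duration 33, value 117
- track 5+track 1+track 6+track 3+track 7: duration 34, value 108
Minimum duration: 29 min.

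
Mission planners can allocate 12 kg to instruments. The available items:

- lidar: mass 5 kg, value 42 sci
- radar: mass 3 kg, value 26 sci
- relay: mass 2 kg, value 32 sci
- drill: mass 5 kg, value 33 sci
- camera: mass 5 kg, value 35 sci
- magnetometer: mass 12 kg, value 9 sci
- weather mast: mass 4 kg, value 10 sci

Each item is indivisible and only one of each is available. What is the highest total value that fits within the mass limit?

Check high-value combinations within 12 kg:
- lidar+relay+camera: mass 5+2+5=12, value 42+32+35=109
- lidar+relay+drill: mass 5+2+5=12, value 42+32+33=107
- lidar+radar+relay: mass 5+3+2=10, value 42+26+32=100
- relay+drill+camera: mass 2+5+5=12, value 32+33+35=100
Best: 109 sci.

109 sci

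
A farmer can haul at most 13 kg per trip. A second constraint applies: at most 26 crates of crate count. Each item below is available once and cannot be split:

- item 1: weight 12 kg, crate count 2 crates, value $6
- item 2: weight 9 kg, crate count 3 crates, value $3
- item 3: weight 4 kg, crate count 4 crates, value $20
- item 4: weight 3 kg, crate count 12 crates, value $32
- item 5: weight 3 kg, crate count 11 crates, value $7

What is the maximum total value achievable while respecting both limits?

Feasible sets respecting both limits:
- item 3+item 4: weight 7, crate count 16, value 52
- item 4+item 5: weight 6, crate count 23, value 39
- item 2+item 4: weight 12, crate count 15, value 35
Best: $52.

$52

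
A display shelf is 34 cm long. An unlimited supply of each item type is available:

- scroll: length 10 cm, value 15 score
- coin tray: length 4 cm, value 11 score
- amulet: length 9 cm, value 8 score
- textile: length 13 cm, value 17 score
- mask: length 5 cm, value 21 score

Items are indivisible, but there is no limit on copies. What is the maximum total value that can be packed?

137 score

Best value-per-unit is mask at 21/5; filling with it alone gives 6×21 = 126.
Optimal mix: 1×coin tray + 6×mask → length 34, value 137.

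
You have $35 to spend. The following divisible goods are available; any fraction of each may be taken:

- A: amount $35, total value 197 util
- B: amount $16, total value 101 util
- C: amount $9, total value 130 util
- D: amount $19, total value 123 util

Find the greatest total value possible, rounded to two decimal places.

297.19

Take in order of value per unit:
- C (130/9 per unit): all 9 → value 130, running total 130.00
- D (123/19 per unit): all 19 → value 123, running total 253.00
- B (101/16 per unit): 7 of 16 → value 7×101/16 = 44.1875, running total 297.19
Total 297.19.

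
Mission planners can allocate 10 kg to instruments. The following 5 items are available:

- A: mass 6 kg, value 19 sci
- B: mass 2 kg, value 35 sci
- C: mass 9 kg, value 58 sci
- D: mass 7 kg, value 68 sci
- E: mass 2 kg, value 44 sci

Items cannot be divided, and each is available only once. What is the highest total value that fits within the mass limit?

Check high-value combinations within 10 kg:
- D+E: mass 7+2=9, value 68+44=112
- B+D: mass 2+7=9, value 35+68=103
- A+B+E: mass 6+2+2=10, value 19+35+44=98
Best: 112 sci.

112 sci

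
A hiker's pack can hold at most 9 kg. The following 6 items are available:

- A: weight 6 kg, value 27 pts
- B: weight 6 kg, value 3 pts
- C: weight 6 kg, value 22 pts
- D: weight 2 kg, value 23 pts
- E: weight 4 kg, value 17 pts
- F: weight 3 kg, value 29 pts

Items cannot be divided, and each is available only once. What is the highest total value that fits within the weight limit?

Check high-value combinations within 9 kg:
- D+E+F: weight 2+4+3=9, value 23+17+29=69
- A+F: weight 6+3=9, value 27+29=56
- D+F: weight 2+3=5, value 23+29=52
- C+F: weight 6+3=9, value 22+29=51
Best: 69 pts.

69 pts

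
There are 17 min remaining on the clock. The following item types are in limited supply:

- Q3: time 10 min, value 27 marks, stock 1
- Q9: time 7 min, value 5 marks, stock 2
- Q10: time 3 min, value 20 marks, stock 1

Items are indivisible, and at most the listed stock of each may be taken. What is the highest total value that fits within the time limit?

47 marks

Top feasible selections:
- 1×Q3 + 1×Q10: time 13, value 47
- 1×Q3 + 1×Q9: time 17, value 32
- 2×Q9 + 1×Q10: time 17, value 30
- 1×Q3: time 10, value 27
Best: 47 marks.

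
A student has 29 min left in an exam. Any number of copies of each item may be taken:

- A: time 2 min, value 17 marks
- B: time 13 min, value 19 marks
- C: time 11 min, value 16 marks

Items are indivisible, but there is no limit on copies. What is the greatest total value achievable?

238 marks

Best value-per-unit is A at 17/2, and filling with it alone uses time 14×2=28. No mix of the others beats 14×17 = 238.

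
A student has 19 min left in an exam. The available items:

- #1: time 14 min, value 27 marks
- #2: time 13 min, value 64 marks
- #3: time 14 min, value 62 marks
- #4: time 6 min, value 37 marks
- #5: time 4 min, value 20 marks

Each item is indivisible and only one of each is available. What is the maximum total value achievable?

101 marks

Check high-value combinations within 19 min:
- #2+#4: time 13+6=19, value 64+37=101
- #2+#5: time 13+4=17, value 64+20=84
- #3+#5: time 14+4=18, value 62+20=82
- #2: time 13, value 64
- #3: time 14, value 62
Best: 101 marks.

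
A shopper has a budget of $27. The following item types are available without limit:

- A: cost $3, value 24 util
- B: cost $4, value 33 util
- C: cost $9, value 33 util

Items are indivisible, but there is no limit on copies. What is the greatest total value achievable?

Best value-per-unit is B at 33/4; filling with it alone gives 6×33 = 198.
Optimal mix: 1×A + 6×B → cost 27, value 222.

222 util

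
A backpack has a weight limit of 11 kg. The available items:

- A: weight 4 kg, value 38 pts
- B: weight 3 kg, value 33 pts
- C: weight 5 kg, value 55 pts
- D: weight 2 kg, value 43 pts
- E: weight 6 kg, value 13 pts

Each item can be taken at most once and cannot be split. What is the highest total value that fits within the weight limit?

Check high-value combinations within 11 kg:
- A+C+D: weight 4+5+2=11, value 38+55+43=136
- B+C+D: weight 3+5+2=10, value 33+55+43=131
- A+B+D: weight 4+3+2=9, value 38+33+43=114
- C+D: weight 5+2=7, value 55+43=98
- A+C: weight 4+5=9, value 38+55=93
Best: 136 pts.

136 pts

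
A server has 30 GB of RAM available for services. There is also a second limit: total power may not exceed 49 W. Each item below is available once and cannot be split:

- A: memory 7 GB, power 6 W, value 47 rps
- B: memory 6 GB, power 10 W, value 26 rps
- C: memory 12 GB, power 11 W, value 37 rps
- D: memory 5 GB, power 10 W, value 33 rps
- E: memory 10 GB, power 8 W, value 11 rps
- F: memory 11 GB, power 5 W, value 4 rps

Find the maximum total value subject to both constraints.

143 rps

Feasible sets respecting both limits:
- A+B+C+D: memory 30, power 37, value 143
- A+C+D: memory 24, power 27, value 117
- A+B+D+E: memory 28, power 34, value 117
Best: 143 rps.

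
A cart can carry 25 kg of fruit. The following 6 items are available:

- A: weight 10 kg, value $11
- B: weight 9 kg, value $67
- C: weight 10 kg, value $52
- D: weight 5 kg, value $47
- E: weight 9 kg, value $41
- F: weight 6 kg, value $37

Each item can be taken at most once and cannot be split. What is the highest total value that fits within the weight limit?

Check high-value combinations within 25 kg:
- B+C+D: weight 9+10+5=24, value 67+52+47=166
- B+C+F: weight 9+10+6=25, value 67+52+37=156
- B+D+E: weight 9+5+9=23, value 67+47+41=155
- B+D+F: weight 9+5+6=20, value 67+47+37=151
Best: $166.

$166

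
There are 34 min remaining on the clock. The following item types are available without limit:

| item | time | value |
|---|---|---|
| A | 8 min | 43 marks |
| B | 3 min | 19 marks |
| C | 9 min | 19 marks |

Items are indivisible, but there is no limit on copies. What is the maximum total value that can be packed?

209 marks

Best value-per-unit is B at 19/3, and filling with it alone uses time 11×3=33. No mix of the others beats 11×19 = 209.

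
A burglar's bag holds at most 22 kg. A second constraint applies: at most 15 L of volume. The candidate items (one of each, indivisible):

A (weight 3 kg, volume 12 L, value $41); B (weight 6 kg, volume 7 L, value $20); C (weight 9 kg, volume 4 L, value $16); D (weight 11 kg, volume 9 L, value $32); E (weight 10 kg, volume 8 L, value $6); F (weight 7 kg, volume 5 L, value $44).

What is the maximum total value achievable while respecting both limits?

$76

Feasible sets respecting both limits:
- D+F: weight 18, volume 14, value 76
- B+F: weight 13, volume 12, value 64
- C+F: weight 16, volume 9, value 60
- E+F: weight 17, volume 13, value 50
Best: $76.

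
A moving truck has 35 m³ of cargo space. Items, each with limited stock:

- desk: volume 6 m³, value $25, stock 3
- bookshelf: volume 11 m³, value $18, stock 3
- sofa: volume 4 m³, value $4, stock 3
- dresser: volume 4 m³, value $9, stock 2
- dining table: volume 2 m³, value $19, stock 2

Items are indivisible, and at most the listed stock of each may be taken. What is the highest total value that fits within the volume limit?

Top feasible selections:
- 3×desk + 1×sofa + 2×dresser + 2×dining table: volume 34, value 135
- 3×desk + 2×dresser + 2×dining table: volume 30, value 131
- 3×desk + 1×bookshelf + 2×dining table: volume 33, value 131
Best: $135.

$135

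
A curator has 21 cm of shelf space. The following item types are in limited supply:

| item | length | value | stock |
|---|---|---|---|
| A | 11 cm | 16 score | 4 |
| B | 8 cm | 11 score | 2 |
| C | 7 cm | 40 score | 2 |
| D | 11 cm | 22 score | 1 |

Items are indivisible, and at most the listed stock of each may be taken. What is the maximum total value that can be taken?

80 score

Top feasible selections:
- 2×C: length 14, value 80
- 1×C + 1×D: length 18, value 62
- 1×A + 1×C: length 18, value 56
Best: 80 score.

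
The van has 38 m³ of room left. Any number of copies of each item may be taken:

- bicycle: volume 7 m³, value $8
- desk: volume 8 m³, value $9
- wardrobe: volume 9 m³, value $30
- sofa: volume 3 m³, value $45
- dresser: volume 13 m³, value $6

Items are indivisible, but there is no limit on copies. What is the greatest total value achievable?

$540

Best value-per-unit is sofa at 45/3, and filling with it alone uses volume 12×3=36. No mix of the others beats 12×45 = 540.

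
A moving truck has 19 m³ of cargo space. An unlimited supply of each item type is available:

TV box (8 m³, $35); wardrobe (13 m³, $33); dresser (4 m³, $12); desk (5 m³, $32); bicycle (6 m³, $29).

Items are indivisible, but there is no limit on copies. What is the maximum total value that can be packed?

$108

Best value-per-unit is desk at 32/5; filling with it alone gives 3×32 = 96.
Optimal mix: 1×dresser + 3×desk → volume 19, value 108.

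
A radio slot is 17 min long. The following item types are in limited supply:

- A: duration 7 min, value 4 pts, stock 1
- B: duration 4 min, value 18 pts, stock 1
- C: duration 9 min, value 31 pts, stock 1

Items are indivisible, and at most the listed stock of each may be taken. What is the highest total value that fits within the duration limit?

49 pts

Best selections within duration 17 and stock limits:
- 1×B + 1×C: duration 13, value 49
- 1×A + 1×C: duration 16, value 35
Best: 49 pts.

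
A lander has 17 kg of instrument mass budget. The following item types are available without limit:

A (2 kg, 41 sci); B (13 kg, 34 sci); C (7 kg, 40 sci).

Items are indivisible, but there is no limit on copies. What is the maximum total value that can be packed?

Best value-per-unit is A at 41/2, and filling with it alone uses mass 8×2=16. No mix of the others beats 8×41 = 328.

328 sci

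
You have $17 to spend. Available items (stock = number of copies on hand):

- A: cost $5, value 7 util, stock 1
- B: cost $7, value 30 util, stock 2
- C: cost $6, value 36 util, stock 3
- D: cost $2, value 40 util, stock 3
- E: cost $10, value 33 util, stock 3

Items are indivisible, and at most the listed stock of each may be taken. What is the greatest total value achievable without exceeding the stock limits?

163 util

Best selections within cost 17 and stock limits:
- 1×A + 1×C + 3×D: cost 17, value 163
- 1×C + 3×D: cost 12, value 156
- 3×D + 1×E: cost 16, value 153
Best: 163 util.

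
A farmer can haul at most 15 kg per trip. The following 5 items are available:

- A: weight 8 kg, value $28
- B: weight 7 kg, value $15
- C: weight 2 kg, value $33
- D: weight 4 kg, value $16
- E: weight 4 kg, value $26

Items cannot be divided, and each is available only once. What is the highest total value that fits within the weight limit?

$87

Check high-value combinations within 15 kg:
- A+C+E: weight 8+2+4=14, value 28+33+26=87
- A+C+D: weight 8+2+4=14, value 28+33+16=77
- C+D+E: weight 2+4+4=10, value 33+16+26=75
Best: $87.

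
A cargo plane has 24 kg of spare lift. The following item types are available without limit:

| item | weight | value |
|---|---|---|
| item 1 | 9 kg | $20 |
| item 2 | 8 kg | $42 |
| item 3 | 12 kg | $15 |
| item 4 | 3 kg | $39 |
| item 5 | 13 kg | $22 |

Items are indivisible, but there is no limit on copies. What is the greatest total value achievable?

Best value-per-unit is item 4 at 39/3, and filling with it alone uses weight 8×3=24. No mix of the others beats 8×39 = 312.

$312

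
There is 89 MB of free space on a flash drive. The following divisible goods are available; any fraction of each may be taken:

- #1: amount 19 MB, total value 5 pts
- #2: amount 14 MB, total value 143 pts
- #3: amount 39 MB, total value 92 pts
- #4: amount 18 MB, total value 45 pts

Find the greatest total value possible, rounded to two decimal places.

Take in order of value per unit:
- #2 (143/14 per unit): all 14 → value 143, running total 143.00
- #4 (45/18 per unit): all 18 → value 45, running total 188.00
- #3 (92/39 per unit): all 39 → value 92, running total 280.00
- #1 (5/19 per unit): 18 of 19 → value 18×5/19 = 4.7368, running total 284.74
Total 284.74.

284.74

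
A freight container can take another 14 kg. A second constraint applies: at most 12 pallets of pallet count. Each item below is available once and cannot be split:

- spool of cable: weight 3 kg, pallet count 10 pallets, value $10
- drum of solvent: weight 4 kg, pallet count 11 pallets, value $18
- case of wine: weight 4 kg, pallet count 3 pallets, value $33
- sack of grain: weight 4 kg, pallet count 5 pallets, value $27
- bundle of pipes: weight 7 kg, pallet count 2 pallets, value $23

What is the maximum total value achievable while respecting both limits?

Feasible sets respecting both limits:
- case of wine+sack of grain: weight 8, pallet count 8, value 60
- case of wine+bundle of pipes: weight 11, pallet count 5, value 56
- sack of grain+bundle of pipes: weight 11, pallet count 7, value 50
Best: $60.

$60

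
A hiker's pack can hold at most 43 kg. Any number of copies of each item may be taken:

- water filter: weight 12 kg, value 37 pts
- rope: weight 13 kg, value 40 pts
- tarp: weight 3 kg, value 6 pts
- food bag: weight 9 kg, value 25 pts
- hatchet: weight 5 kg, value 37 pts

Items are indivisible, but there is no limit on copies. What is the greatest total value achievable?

Best value-per-unit is hatchet at 37/5; filling with it alone gives 8×37 = 296.
Optimal mix: 1×tarp + 8×hatchet → weight 43, value 302.

302 pts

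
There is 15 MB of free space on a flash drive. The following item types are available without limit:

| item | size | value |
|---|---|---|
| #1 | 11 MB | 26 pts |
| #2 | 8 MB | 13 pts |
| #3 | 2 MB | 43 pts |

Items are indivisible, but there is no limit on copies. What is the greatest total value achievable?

Best value-per-unit is #3 at 43/2, and filling with it alone uses size 7×2=14. No mix of the others beats 7×43 = 301.

301 pts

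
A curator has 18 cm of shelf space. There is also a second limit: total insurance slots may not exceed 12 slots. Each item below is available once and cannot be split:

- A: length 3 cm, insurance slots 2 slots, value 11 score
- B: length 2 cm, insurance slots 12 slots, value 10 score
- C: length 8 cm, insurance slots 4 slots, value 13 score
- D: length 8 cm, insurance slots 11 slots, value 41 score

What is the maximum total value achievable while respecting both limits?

41 score

Feasible sets respecting both limits:
- D: length 8, insurance slots 11, value 41
- A+C: length 11, insurance slots 6, value 24
- C: length 8, insurance slots 4, value 13
Best: 41 score.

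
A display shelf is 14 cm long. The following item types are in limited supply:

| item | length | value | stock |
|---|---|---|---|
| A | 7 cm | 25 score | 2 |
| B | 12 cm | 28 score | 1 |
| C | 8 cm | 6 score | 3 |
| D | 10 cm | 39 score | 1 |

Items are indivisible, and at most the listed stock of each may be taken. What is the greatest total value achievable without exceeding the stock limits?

50 score

Best selections within length 14 and stock limits:
- 2×A: length 14, value 50
- 1×D: length 10, value 39
- 1×B: length 12, value 28
- 1×A: length 7, value 25
Best: 50 score.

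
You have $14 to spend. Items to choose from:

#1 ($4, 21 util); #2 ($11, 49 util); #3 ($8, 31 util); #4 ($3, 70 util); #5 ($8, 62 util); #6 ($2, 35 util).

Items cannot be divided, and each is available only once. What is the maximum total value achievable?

Check high-value combinations within $14:
- #4+#5+#6: cost 3+8+2=13, value 70+62+35=167
- #3+#4+#6: cost 8+3+2=13, value 31+70+35=136
- #4+#5: cost 3+8=11, value 70+62=132
Best: 167 util.

167 util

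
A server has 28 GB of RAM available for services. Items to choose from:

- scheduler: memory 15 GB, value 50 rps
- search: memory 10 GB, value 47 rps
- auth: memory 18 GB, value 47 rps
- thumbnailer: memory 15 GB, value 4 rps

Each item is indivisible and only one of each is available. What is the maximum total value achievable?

Check high-value combinations within 28 GB:
- scheduler+search: memory 15+10=25, value 50+47=97
- search+auth: memory 10+18=28, value 47+47=94
- search+thumbnailer: memory 10+15=25, value 47+4=51
- scheduler: memory 15, value 50
- search: memory 10, value 47
Best: 97 rps.

97 rps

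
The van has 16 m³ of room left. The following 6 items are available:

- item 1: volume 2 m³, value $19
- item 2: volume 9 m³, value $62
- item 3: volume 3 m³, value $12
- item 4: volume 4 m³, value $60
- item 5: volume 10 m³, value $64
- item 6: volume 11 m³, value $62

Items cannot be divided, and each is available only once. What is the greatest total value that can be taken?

$143

Check high-value combinations within 16 m³:
- item 1+item 4+item 5: volume 2+4+10=16, value 19+60+64=143
- item 1+item 2+item 4: volume 2+9+4=15, value 19+62+60=141
- item 2+item 3+item 4: volume 9+3+4=16, value 62+12+60=134
- item 4+item 5: volume 4+10=14, value 60+64=124
Best: $143.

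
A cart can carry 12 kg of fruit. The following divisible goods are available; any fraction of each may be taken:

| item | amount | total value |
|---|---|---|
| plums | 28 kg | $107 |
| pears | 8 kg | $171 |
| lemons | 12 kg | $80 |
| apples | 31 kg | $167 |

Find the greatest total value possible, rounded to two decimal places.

Take in order of value per unit:
- pears (171/8 per unit): all 8 → value 171, running total 171.00
- lemons (80/12 per unit): 4 of 12 → value 4×80/12 = 26.6667, running total 197.67
Total 197.67.

197.67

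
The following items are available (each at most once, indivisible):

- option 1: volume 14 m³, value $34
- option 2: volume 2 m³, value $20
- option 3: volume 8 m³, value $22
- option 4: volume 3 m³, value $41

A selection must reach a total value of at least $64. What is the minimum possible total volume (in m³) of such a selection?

Subsets with value ≥ 64, sorted by total volume:
- option 2+option 3+option 4: volume 13, value 83
- option 1+option 4: volume 17, value 75
- option 1+option 2+option 4: volume 19, value 95
- option 1+option 2+option 3: volume 24, value 76
Minimum volume: 13 m³.

13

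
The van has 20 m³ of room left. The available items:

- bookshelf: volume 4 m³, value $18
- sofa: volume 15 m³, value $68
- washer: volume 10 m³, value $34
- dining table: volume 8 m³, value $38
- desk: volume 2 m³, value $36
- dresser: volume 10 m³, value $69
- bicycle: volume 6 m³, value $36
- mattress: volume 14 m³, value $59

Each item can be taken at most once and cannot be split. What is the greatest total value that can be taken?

Check high-value combinations within 20 m³:
- dining table+desk+dresser: volume 8+2+10=20, value 38+36+69=143
- desk+dresser+bicycle: volume 2+10+6=18, value 36+69+36=141
- bookshelf+dining table+desk+bicycle: volume 4+8+2+6=20, value 18+38+36+36=128
Best: $143.

$143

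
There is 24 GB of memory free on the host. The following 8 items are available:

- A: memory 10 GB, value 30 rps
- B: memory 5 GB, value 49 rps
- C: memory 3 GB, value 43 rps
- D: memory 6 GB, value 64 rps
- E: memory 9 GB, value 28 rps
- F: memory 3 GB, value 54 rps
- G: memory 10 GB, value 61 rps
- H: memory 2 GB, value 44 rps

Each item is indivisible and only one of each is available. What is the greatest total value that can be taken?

266 rps

Check high-value combinations within 24 GB:
- C+D+F+G+H: memory 3+6+3+10+2=24, value 43+64+54+61+44=266
- B+C+D+F+H: memory 5+3+6+3+2=19, value 49+43+64+54+44=254
- B+C+F+G+H: memory 5+3+3+10+2=23, value 49+43+54+61+44=251
- A+C+D+F+H: memory 10+3+6+3+2=24, value 30+43+64+54+44=235
Best: 266 rps.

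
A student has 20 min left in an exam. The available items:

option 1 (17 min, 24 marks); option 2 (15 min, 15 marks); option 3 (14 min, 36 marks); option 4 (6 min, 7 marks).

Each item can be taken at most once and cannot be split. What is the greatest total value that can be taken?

43 marks

This is a 0/1 knapsack; check combinations near the capacity.
- option 3+option 4: time 14+6=20, value 36+7=43
- option 3: time 14, value 36
- option 1: time 17, value 24
- option 2: time 15, value 15
Best: 43 marks.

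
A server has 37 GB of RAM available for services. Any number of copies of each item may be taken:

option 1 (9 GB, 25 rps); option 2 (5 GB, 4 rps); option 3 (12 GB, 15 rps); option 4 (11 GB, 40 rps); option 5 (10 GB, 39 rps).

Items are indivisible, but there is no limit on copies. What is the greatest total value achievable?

Best value-per-unit is option 5 at 39/10; filling with it alone gives 3×39 = 117.
Optimal mix: 1×option 2 + 2×option 4 + 1×option 5 → memory 37, value 123.

123 rps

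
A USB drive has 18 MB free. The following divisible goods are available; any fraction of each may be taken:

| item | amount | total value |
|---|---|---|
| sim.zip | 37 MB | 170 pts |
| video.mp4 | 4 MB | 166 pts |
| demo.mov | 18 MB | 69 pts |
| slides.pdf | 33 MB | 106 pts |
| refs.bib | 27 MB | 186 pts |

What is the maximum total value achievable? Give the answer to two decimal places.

Take in order of value per unit:
- video.mp4 (166/4 per unit): all 4 → value 166, running total 166.00
- refs.bib (186/27 per unit): 14 of 27 → value 14×186/27 = 96.4444, running total 262.44
Total 262.44.

262.44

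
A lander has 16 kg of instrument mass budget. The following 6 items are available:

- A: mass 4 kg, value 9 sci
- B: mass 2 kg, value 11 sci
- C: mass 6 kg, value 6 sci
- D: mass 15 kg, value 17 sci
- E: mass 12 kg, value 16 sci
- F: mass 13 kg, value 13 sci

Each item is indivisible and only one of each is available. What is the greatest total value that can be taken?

27 sci

Check high-value combinations within 16 kg:
- B+E: mass 2+12=14, value 11+16=27
- A+B+C: mass 4+2+6=12, value 9+11+6=26
- A+E: mass 4+12=16, value 9+16=25
Best: 27 sci.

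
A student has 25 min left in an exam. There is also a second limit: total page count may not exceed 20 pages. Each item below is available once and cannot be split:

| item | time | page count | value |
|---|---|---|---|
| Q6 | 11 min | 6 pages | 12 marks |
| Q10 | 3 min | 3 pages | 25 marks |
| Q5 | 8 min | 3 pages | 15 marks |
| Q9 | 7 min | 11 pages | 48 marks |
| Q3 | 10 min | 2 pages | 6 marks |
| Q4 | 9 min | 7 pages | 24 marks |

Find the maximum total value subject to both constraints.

88 marks

Feasible sets respecting both limits:
- Q10+Q5+Q9: time 18, page count 17, value 88
- Q6+Q10+Q9: time 21, page count 20, value 85
- Q10+Q9+Q3: time 20, page count 16, value 79
Best: 88 marks.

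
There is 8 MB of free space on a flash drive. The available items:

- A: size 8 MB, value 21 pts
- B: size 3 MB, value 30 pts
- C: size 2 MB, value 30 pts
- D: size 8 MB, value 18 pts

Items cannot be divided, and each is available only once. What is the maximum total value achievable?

Check high-value combinations within 8 MB:
- B+C: size 3+2=5, value 30+30=60
- C: size 2, value 30
- B: size 3, value 30
Best: 60 pts.

60 pts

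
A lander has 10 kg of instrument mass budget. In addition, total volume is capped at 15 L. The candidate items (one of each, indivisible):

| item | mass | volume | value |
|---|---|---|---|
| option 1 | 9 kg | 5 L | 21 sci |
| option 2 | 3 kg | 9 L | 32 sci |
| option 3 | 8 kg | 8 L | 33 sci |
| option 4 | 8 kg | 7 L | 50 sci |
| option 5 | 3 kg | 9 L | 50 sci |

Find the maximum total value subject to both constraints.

50 sci

Feasible sets respecting both limits:
- option 4: mass 8, volume 7, value 50
- option 5: mass 3, volume 9, value 50
- option 3: mass 8, volume 8, value 33
- option 2: mass 3, volume 9, value 32
Best: 50 sci.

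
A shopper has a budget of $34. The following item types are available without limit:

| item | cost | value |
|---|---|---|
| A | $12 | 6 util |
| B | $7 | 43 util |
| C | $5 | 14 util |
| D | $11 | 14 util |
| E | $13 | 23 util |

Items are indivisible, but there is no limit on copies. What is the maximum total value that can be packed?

186 util

Best value-per-unit is B at 43/7; filling with it alone gives 4×43 = 172.
Optimal mix: 4×B + 1×C → cost 33, value 186.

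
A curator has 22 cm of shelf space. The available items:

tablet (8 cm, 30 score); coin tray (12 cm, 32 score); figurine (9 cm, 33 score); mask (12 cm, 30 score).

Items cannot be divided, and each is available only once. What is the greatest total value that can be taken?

Check high-value combinations within 22 cm:
- coin tray+figurine: length 12+9=21, value 32+33=65
- tablet+figurine: length 8+9=17, value 30+33=63
- figurine+mask: length 9+12=21, value 33+30=63
- tablet+coin tray: length 8+12=20, value 30+32=62
- tablet+mask: length 8+12=20, value 30+30=60
Best: 65 score.

65 score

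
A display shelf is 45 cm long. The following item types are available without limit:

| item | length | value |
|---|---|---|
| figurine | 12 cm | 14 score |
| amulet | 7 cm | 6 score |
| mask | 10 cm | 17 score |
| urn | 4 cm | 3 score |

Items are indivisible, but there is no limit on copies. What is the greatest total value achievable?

Best value-per-unit is mask at 17/10; filling with it alone gives 4×17 = 68.
Optimal mix: 4×mask + 1×urn → length 44, value 71.

71 score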